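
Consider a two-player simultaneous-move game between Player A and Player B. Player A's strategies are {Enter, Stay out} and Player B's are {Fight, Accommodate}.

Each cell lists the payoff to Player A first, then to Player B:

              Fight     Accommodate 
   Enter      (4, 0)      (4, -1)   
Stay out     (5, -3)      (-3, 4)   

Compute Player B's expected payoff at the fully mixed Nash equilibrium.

-3/8

First find x, the probability Player A plays Enter, from Player B's indifference between Fight and Accommodate: −3(1−x) = −x + 4(1−x), giving x = 7/8.
Since Player B is indifferent in equilibrium, Player B's expected payoff equals the payoff from either column against (7/8, 1/8). Using Fight: −3(1/8) = -3/8.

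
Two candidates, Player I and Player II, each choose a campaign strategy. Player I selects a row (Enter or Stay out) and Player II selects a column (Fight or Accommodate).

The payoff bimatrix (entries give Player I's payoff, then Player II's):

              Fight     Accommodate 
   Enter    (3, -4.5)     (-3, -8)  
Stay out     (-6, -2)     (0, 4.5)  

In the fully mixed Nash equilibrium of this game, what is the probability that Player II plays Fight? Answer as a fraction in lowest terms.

1/4

Let y be the probability that Player II plays Fight. In a completely mixed equilibrium, Player I must be indifferent between Enter and Stay out.
Player I's expected payoff from Enter is 3y − 3(1−y); from Stay out it is −6y.
Setting these equal: 6y − 3 = −6y, so y = 1/4.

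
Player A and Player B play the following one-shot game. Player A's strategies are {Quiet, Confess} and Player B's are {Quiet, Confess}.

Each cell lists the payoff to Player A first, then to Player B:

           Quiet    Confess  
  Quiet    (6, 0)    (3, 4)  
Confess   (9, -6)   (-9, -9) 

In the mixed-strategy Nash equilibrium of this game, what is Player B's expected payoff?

-24/7

First find p, the probability Player A plays Quiet, from Player B's indifference between Quiet and Confess: −6(1−p) = 4p − 9(1−p), giving p = 3/7.
Since Player B is indifferent in equilibrium, Player B's expected payoff equals the payoff from either column against (3/7, 4/7). Using Quiet: −6(4/7) = -24/7.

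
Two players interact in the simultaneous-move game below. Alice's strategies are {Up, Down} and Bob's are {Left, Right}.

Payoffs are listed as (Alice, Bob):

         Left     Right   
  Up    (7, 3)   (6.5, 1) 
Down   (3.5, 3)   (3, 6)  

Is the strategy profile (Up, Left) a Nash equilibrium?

Yes

At (Up, Left), Alice earns 7; switching to Down would give 3.5, so Alice has no profitable deviation.
Bob earns 3; switching to Right would give 1, so Bob has no profitable deviation.
Neither player can gain by a unilateral deviation, so this profile is a Nash equilibrium.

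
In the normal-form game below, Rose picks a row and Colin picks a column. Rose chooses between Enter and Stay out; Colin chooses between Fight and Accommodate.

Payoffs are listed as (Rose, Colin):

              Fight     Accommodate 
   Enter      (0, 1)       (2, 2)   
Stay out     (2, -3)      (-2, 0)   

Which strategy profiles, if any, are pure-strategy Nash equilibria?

(Enter, Fight): Rose prefers Stay out (2 > 0); Colin prefers Accommodate (2 > 1) — not an equilibrium.
(Enter, Accommodate): Rose gets 2 ≥ -2 from Stay out, and Colin gets 2 ≥ 1 from Fight — Nash equilibrium.
(Stay out, Fight): Colin prefers Accommodate (0 > -3) — not an equilibrium.
(Stay out, Accommodate): Rose prefers Enter (2 > -2) — not an equilibrium.

(Enter, Accommodate)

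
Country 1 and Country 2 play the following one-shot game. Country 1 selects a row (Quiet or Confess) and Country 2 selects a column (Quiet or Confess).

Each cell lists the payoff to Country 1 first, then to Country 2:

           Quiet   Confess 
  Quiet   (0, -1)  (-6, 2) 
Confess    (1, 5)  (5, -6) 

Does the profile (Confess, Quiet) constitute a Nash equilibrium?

Yes

At (Confess, Quiet), Country 1 earns 1; switching to Quiet would give 0, so Country 1 has no profitable deviation.
Country 2 earns 5; switching to Confess would give -6, so Country 2 has no profitable deviation.
Neither player can gain by a unilateral deviation, so this profile is a Nash equilibrium.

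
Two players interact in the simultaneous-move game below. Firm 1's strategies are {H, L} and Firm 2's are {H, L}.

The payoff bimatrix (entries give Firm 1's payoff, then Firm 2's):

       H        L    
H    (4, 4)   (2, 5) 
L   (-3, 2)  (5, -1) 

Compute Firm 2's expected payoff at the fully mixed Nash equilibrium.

First find x, the probability Firm 1 plays H, from Firm 2's indifference between H and L: 4x + 2(1−x) = 5x − (1−x), giving x = 3/4.
Since Firm 2 is indifferent in equilibrium, Firm 2's expected payoff equals the payoff from either column against (3/4, 1/4). Using H: 4(3/4) + 2(1/4) = 7/2.

7/2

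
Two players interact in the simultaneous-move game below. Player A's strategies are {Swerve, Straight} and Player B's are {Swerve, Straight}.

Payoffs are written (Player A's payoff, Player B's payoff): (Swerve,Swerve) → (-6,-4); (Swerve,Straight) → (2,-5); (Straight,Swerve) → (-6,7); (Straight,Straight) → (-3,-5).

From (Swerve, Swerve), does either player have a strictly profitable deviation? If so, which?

Neither

Player A at (Swerve, Swerve) earns -6; deviating to Straight yields -6 — not better.
Player B earns -4; deviating to Straight yields -5 — not better.
Neither player can strictly improve; the profile is a Nash equilibrium.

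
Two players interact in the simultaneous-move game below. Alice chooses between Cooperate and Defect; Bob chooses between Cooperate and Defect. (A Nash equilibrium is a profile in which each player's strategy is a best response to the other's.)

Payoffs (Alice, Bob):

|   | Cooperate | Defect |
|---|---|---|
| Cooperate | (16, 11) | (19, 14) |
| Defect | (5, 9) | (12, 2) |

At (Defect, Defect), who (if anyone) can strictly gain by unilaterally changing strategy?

Alice at (Defect, Defect) earns 12; deviating to Cooperate yields 19 — a strict improvement.
Bob earns 2; deviating to Cooperate yields 9 — a strict improvement.
Both Alice and Bob have strictly profitable deviations.

Both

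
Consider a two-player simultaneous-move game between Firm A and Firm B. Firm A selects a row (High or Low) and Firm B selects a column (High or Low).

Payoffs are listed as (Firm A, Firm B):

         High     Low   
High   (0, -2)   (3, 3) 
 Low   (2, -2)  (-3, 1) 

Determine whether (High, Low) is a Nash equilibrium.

At (High, Low), Firm A earns 3; switching to Low would give -3, so Firm A has no profitable deviation.
Firm B earns 3; switching to High would give -2, so Firm B has no profitable deviation.
Neither player can gain by a unilateral deviation, so this profile is a Nash equilibrium.

Yes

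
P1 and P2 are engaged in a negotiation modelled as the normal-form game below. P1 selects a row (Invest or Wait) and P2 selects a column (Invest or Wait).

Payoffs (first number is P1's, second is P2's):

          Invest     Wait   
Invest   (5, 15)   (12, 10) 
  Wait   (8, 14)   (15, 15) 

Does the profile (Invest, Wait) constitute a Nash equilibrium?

No

At (Invest, Wait), P1 earns 12; switching to Wait would give 15, so P1 would deviate.
P2 earns 10; switching to Invest would give 15, so P2 would deviate.
Since at least one player can profitably deviate, this is not a Nash equilibrium.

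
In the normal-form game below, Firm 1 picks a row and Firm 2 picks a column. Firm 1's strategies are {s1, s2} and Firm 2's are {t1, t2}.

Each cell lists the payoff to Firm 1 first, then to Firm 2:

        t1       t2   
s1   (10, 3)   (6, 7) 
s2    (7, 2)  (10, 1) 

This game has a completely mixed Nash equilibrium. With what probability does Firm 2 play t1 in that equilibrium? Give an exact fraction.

4/7

Let q be the probability that Firm 2 plays t1. In a completely mixed equilibrium, Firm 1 must be indifferent between s1 and s2.
Firm 1's expected payoff from s1 is 10q + 6(1−q); from s2 it is 7q + 10(1−q).
Setting these equal: 4q + 6 = −3q + 10, so q = 4/7.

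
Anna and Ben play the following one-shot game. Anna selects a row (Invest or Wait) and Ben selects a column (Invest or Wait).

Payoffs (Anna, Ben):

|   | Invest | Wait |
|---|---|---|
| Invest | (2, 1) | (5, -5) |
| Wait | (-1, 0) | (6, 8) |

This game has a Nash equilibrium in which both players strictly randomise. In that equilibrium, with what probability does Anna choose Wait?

Let r be the probability that Anna plays Invest. In a completely mixed equilibrium, Ben must be indifferent between Invest and Wait.
Ben's expected payoff from Invest is r; from Wait it is −5r + 8(1−r).
Setting these equal: r = −13r + 8, so r = 4/7.
Therefore Anna plays Wait with probability 1 − 4/7 = 3/7.

3/7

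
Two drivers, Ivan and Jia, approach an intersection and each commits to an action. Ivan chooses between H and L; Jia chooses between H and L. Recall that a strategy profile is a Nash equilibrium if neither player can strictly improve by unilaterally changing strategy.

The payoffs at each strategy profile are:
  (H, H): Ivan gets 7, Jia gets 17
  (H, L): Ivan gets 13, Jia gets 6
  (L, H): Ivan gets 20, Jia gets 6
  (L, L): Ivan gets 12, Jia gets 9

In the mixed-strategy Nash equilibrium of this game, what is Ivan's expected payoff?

88/7

First find q, the probability Jia plays H, from Ivan's indifference between H and L: 7q + 13(1−q) = 20q + 12(1−q), giving q = 1/14.
Since Ivan is indifferent in equilibrium, Ivan's expected payoff equals the payoff from either row against (1/14, 13/14). Using H: 7(1/14) + 13(13/14) = 88/7.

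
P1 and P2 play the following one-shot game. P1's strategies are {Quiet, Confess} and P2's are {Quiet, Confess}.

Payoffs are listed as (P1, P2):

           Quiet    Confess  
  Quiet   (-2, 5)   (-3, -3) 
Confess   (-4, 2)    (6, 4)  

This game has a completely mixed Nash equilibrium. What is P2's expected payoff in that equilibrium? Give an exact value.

13/5

First find p, the probability P1 plays Quiet, from P2's indifference between Quiet and Confess: 5p + 2(1−p) = −3p + 4(1−p), giving p = 1/5.
Since P2 is indifferent in equilibrium, P2's expected payoff equals the payoff from either column against (1/5, 4/5). Using Quiet: 5(1/5) + 2(4/5) = 13/5.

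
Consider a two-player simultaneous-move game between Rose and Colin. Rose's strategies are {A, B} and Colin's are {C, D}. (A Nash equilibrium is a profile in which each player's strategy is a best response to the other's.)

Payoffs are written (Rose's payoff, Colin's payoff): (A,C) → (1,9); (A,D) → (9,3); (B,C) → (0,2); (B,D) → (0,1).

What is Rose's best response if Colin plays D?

A

Against D, Rose earns 9 from A and 0 from B.
So A is the best response.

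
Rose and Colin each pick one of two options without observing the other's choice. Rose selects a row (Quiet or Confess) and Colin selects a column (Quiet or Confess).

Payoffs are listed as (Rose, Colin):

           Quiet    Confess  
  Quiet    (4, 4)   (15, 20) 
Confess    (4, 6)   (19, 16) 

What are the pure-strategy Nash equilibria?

(Quiet, Quiet): Colin prefers Confess (20 > 4) — not an equilibrium.
(Quiet, Confess): Rose prefers Confess (19 > 15) — not an equilibrium.
(Confess, Quiet): Colin prefers Confess (16 > 6) — not an equilibrium.
(Confess, Confess): Rose gets 19 ≥ 15 from Quiet, and Colin gets 16 ≥ 6 from Quiet — Nash equilibrium.

(Confess, Confess)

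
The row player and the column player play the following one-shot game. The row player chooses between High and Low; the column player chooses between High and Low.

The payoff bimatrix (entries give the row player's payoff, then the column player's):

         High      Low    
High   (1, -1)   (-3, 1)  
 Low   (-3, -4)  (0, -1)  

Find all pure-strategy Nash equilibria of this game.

(Low, Low)

(High, High): the column player prefers Low (1 > -1) — not an equilibrium.
(High, Low): the row player prefers Low (0 > -3) — not an equilibrium.
(Low, High): the row player prefers High (1 > -3); the column player prefers Low (-1 > -4) — not an equilibrium.
(Low, Low): the row player gets 0 ≥ -3 from High, and the column player gets -1 ≥ -4 from High — Nash equilibrium.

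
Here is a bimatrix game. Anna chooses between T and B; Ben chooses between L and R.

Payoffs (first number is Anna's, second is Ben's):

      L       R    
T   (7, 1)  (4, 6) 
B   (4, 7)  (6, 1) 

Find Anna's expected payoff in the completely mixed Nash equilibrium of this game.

26/5

First find y, the probability Ben plays L, from Anna's indifference between T and B: 7y + 4(1−y) = 4y + 6(1−y), giving y = 2/5.
Since Anna is indifferent in equilibrium, Anna's expected payoff equals the payoff from either row against (2/5, 3/5). Using T: 7(2/5) + 4(3/5) = 26/5.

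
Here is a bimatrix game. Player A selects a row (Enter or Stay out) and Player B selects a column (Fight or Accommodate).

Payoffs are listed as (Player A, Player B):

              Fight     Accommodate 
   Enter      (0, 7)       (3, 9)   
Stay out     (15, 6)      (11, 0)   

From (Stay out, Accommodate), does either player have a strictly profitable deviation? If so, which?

Player B

Player A at (Stay out, Accommodate) earns 11; deviating to Enter yields 3 — not better.
Player B earns 0; deviating to Fight yields 6 — a strict improvement.
Only Player B has a strictly profitable deviation.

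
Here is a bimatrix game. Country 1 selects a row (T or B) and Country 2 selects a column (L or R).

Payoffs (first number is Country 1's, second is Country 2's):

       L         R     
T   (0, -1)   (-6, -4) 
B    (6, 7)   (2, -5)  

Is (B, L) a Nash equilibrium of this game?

At (B, L), Country 1 earns 6; switching to T would give 0, so Country 1 has no profitable deviation.
Country 2 earns 7; switching to R would give -5, so Country 2 has no profitable deviation.
Neither player can gain by a unilateral deviation, so this profile is a Nash equilibrium.

Yes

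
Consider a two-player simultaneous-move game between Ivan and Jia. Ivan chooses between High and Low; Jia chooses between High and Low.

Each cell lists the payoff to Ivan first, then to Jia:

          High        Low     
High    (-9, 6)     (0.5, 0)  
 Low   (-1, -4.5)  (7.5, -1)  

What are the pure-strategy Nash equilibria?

(High, High): Ivan prefers Low (-1 > -9) — not an equilibrium.
(High, Low): Ivan prefers Low (7.5 > 0.5); Jia prefers High (6 > 0) — not an equilibrium.
(Low, High): Jia prefers Low (-1 > -4.5) — not an equilibrium.
(Low, Low): Ivan gets 7.5 ≥ 0.5 from High, and Jia gets -1 ≥ -4.5 from High — Nash equilibrium.

(Low, Low)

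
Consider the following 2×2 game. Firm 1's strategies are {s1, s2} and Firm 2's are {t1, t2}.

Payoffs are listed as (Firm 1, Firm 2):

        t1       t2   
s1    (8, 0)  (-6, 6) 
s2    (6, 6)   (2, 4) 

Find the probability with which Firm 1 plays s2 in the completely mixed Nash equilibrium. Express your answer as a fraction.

3/4

Let r be the probability that Firm 1 plays s1. In a completely mixed equilibrium, Firm 2 must be indifferent between t1 and t2.
Firm 2's expected payoff from t1 is 6(1−r); from t2 it is 6r + 4(1−r).
Setting these equal: −6r + 6 = 2r + 4, so r = 1/4.
Therefore Firm 1 plays s2 with probability 1 − 1/4 = 3/4.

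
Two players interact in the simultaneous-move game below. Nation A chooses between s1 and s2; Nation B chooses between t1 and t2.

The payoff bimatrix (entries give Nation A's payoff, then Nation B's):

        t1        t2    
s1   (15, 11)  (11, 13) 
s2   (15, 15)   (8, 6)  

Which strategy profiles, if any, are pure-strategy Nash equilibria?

(s1, t1): Nation B prefers t2 (13 > 11) — not an equilibrium.
(s1, t2): Nation A gets 11 ≥ 8 from s2, and Nation B gets 13 ≥ 11 from t1 — Nash equilibrium.
(s2, t1): Nation A gets 15 ≥ 15 from s1, and Nation B gets 15 ≥ 6 from t2 — Nash equilibrium.
(s2, t2): Nation A prefers s1 (11 > 8); Nation B prefers t1 (15 > 6) — not an equilibrium.

(s1, t2) and (s2, t1)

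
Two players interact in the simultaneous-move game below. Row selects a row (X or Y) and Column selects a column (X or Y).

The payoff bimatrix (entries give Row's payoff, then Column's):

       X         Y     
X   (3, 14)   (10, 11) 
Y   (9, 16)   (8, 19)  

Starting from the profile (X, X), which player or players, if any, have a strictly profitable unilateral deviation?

Row at (X, X) earns 3; deviating to Y yields 9 — a strict improvement.
Column earns 14; deviating to Y yields 11 — not better.
Only Row has a strictly profitable deviation.

Row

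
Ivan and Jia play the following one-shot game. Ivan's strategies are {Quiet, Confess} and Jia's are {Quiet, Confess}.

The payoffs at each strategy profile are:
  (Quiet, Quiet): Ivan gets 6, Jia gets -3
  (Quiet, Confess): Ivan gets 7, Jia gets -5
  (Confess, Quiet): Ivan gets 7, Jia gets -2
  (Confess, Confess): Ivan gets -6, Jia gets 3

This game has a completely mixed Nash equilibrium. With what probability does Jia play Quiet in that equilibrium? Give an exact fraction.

Let q be the probability that Jia plays Quiet. In a completely mixed equilibrium, Ivan must be indifferent between Quiet and Confess.
Ivan's expected payoff from Quiet is 6q + 7(1−q); from Confess it is 7q − 6(1−q).
Setting these equal: −q + 7 = 13q − 6, so q = 13/14.

13/14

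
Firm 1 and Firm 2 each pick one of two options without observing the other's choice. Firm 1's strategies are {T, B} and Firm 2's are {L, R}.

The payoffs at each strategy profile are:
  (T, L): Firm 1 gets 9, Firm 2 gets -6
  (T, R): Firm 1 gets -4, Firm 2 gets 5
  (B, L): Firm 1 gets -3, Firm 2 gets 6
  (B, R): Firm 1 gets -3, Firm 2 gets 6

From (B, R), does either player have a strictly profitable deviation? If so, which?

Firm 1 at (B, R) earns -3; deviating to T yields -4 — not better.
Firm 2 earns 6; deviating to L yields 6 — not better.
Neither player can strictly improve; the profile is a Nash equilibrium.

Neither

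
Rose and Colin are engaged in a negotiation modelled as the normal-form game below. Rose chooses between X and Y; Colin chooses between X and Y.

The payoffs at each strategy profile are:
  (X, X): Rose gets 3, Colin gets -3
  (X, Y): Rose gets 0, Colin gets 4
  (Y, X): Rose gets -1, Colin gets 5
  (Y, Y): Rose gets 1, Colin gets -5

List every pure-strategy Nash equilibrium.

none

(X, X): Colin prefers Y (4 > -3) — not an equilibrium.
(X, Y): Rose prefers Y (1 > 0) — not an equilibrium.
(Y, X): Rose prefers X (3 > -1) — not an equilibrium.
(Y, Y): Colin prefers X (5 > -5) — not an equilibrium.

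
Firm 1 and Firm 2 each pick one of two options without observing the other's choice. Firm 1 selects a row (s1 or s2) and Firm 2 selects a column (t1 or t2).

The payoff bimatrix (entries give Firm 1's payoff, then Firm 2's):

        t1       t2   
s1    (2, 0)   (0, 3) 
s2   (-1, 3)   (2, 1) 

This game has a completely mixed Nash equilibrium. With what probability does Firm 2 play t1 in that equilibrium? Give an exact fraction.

2/5

Let y be the probability that Firm 2 plays t1. In a completely mixed equilibrium, Firm 1 must be indifferent between s1 and s2.
Firm 1's expected payoff from s1 is 2y; from s2 it is −y + 2(1−y).
Setting these equal: 2y = −3y + 2, so y = 2/5.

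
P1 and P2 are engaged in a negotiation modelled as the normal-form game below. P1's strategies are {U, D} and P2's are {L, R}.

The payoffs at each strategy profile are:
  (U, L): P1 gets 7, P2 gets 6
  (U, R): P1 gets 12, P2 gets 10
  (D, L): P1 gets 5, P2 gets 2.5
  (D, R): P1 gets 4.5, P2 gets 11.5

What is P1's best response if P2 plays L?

Against L, P1 earns 7 from U and 5 from D.
So U is the best response.

U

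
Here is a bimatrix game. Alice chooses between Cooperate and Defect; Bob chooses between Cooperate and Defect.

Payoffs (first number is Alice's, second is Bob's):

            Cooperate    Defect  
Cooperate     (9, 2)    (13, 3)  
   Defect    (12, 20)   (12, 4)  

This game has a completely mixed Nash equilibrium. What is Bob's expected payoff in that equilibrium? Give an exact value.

52/17

First find p, the probability Alice plays Cooperate, from Bob's indifference between Cooperate and Defect: 2p + 20(1−p) = 3p + 4(1−p), giving p = 16/17.
Since Bob is indifferent in equilibrium, Bob's expected payoff equals the payoff from either column against (16/17, 1/17). Using Cooperate: 2(16/17) + 20(1/17) = 52/17.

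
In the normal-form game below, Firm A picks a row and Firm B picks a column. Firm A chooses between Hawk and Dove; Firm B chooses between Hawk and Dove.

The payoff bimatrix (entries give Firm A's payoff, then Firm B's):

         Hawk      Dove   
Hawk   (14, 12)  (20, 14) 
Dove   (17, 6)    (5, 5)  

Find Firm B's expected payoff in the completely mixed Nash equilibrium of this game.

First find p, the probability Firm A plays Hawk, from Firm B's indifference between Hawk and Dove: 12p + 6(1−p) = 14p + 5(1−p), giving p = 1/3.
Since Firm B is indifferent in equilibrium, Firm B's expected payoff equals the payoff from either column against (1/3, 2/3). Using Hawk: 12(1/3) + 6(2/3) = 8.

8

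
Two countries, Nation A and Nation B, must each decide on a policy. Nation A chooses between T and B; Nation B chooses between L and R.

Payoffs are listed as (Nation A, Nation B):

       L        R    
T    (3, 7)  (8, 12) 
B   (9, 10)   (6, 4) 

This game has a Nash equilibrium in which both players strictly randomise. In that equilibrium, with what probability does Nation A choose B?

Let x be the probability that Nation A plays T. In a completely mixed equilibrium, Nation B must be indifferent between L and R.
Nation B's expected payoff from L is 7x + 10(1−x); from R it is 12x + 4(1−x).
Setting these equal: −3x + 10 = 8x + 4, so x = 6/11.
Therefore Nation A plays B with probability 1 − 6/11 = 5/11.

5/11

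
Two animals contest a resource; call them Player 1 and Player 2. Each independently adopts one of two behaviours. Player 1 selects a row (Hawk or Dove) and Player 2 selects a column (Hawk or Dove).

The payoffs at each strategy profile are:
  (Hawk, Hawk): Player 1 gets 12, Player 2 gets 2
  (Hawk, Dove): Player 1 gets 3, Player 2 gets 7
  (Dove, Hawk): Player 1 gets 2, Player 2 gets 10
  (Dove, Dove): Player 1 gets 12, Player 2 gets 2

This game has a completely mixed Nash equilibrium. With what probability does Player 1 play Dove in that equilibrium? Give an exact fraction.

5/13

Let x be the probability that Player 1 plays Hawk. In a completely mixed equilibrium, Player 2 must be indifferent between Hawk and Dove.
Player 2's expected payoff from Hawk is 2x + 10(1−x); from Dove it is 7x + 2(1−x).
Setting these equal: −8x + 10 = 5x + 2, so x = 8/13.
Therefore Player 1 plays Dove with probability 1 − 8/13 = 5/13.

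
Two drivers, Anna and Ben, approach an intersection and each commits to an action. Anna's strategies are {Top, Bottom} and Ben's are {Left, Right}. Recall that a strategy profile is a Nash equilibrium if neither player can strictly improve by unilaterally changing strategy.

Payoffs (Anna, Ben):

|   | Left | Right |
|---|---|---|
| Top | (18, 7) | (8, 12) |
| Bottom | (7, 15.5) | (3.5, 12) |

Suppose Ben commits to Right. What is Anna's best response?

Against Right, Anna earns 8 from Top and 3.5 from Bottom.
So Top is the best response.

Top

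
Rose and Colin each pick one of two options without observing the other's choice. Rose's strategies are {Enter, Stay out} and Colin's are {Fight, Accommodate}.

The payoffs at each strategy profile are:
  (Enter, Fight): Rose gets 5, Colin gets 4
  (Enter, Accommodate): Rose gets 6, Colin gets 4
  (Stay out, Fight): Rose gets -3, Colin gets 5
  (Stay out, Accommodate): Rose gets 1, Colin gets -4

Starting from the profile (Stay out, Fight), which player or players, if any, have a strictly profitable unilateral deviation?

Rose at (Stay out, Fight) earns -3; deviating to Enter yields 5 — a strict improvement.
Colin earns 5; deviating to Accommodate yields -4 — not better.
Only Rose has a strictly profitable deviation.

Rose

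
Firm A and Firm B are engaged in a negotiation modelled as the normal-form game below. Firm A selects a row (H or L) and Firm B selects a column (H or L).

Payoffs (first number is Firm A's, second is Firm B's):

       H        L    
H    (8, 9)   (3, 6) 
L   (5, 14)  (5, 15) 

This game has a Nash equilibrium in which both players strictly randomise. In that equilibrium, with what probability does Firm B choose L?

Let c be the probability that Firm B plays H. In a completely mixed equilibrium, Firm A must be indifferent between H and L.
Firm A's expected payoff from H is 8c + 3(1−c); from L it is 5c + 5(1−c).
Setting these equal: 5c + 3 = 5, so c = 2/5.
Therefore Firm B plays L with probability 1 − 2/5 = 3/5.

3/5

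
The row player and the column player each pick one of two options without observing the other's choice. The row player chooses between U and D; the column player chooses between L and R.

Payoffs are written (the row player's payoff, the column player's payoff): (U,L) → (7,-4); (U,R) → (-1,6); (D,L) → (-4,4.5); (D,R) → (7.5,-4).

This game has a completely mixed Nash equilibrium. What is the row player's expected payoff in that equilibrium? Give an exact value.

97/39

First find y, the probability the column player plays L, from the row player's indifference between U and D: 7y − (1−y) = −4y + 7.5(1−y), giving y = 17/39.
Since the row player is indifferent in equilibrium, the row player's expected payoff equals the payoff from either row against (17/39, 22/39). Using U: 7(17/39) − (22/39) = 97/39.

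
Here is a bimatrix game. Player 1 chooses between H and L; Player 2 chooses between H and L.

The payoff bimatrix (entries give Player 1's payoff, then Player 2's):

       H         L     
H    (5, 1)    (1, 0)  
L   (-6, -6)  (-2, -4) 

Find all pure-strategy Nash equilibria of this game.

(H, H)

(H, H): Player 1 gets 5 ≥ -6 from L, and Player 2 gets 1 ≥ 0 from L — Nash equilibrium.
(H, L): Player 2 prefers H (1 > 0) — not an equilibrium.
(L, H): Player 1 prefers H (5 > -6); Player 2 prefers L (-4 > -6) — not an equilibrium.
(L, L): Player 1 prefers H (1 > -2) — not an equilibrium.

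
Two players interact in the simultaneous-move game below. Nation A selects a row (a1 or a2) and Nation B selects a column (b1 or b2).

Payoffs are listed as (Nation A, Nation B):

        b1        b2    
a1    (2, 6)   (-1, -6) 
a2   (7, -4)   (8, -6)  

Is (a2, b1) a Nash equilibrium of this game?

Yes

At (a2, b1), Nation A earns 7; switching to a1 would give 2, so Nation A has no profitable deviation.
Nation B earns -4; switching to b2 would give -6, so Nation B has no profitable deviation.
Neither player can gain by a unilateral deviation, so this profile is a Nash equilibrium.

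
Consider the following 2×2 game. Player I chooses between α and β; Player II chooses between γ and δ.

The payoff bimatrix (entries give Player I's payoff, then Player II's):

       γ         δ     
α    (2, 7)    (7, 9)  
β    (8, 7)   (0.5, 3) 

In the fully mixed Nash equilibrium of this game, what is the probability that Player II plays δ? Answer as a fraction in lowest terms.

12/25

Let q be the probability that Player II plays γ. In a completely mixed equilibrium, Player I must be indifferent between α and β.
Player I's expected payoff from α is 2q + 7(1−q); from β it is 8q + 0.5(1−q).
Setting these equal: −5q + 7 = 7.5q + 0.5, so q = 13/25.
Therefore Player II plays δ with probability 1 − 13/25 = 12/25.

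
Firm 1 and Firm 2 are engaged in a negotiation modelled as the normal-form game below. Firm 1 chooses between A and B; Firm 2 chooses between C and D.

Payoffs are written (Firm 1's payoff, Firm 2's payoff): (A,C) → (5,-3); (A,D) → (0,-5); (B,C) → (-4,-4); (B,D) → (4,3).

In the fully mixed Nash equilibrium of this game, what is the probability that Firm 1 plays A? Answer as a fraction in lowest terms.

Let p be the probability that Firm 1 plays A. In a completely mixed equilibrium, Firm 2 must be indifferent between C and D.
Firm 2's expected payoff from C is −3p − 4(1−p); from D it is −5p + 3(1−p).
Setting these equal: p − 4 = −8p + 3, so p = 7/9.

7/9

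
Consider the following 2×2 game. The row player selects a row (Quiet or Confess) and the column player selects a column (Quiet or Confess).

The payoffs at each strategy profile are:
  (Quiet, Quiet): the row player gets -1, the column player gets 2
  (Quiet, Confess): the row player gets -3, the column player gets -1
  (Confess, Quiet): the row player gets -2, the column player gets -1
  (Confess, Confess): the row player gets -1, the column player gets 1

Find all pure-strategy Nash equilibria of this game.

(Quiet, Quiet) and (Confess, Confess)

(Quiet, Quiet): the row player gets -1 ≥ -2 from Confess, and the column player gets 2 ≥ -1 from Confess — Nash equilibrium.
(Quiet, Confess): the row player prefers Confess (-1 > -3); the column player prefers Quiet (2 > -1) — not an equilibrium.
(Confess, Quiet): the row player prefers Quiet (-1 > -2); the column player prefers Confess (1 > -1) — not an equilibrium.
(Confess, Confess): the row player gets -1 ≥ -3 from Quiet, and the column player gets 1 ≥ -1 from Quiet — Nash equilibrium.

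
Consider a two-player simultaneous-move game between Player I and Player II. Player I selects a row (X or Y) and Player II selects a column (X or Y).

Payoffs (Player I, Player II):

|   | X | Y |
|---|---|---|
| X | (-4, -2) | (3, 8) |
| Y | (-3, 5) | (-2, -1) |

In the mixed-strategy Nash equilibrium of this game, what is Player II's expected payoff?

First find x, the probability Player I plays X, from Player II's indifference between X and Y: −2x + 5(1−x) = 8x − (1−x), giving x = 3/8.
Since Player II is indifferent in equilibrium, Player II's expected payoff equals the payoff from either column against (3/8, 5/8). Using X: −2(3/8) + 5(5/8) = 19/8.

19/8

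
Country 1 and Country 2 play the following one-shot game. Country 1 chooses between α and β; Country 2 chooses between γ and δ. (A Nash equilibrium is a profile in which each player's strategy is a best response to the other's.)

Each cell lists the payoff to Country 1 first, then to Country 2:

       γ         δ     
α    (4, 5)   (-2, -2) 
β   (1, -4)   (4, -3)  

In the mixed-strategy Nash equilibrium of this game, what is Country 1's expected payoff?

2

First find q, the probability Country 2 plays γ, from Country 1's indifference between α and β: 4q − 2(1−q) = q + 4(1−q), giving q = 2/3.
Since Country 1 is indifferent in equilibrium, Country 1's expected payoff equals the payoff from either row against (2/3, 1/3). Using α: 4(2/3) − 2(1/3) = 2.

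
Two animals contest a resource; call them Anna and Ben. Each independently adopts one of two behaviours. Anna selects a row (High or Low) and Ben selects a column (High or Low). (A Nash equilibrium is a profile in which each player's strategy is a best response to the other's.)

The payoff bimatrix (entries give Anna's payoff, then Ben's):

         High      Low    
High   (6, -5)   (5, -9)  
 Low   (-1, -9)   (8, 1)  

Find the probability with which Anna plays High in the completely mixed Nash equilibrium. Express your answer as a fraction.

5/7

Let r be the probability that Anna plays High. In a completely mixed equilibrium, Ben must be indifferent between High and Low.
Ben's expected payoff from High is −5r − 9(1−r); from Low it is −9r + (1−r).
Setting these equal: 4r − 9 = −10r + 1, so r = 5/7.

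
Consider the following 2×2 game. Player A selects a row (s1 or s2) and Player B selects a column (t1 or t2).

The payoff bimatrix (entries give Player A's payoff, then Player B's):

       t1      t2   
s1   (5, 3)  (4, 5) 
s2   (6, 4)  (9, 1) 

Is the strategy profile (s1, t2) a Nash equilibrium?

At (s1, t2), Player A earns 4; switching to s2 would give 9, so Player A would deviate.
Player B earns 5; switching to t1 would give 3, so Player B has no profitable deviation.
Since at least one player can profitably deviate, this is not a Nash equilibrium.

No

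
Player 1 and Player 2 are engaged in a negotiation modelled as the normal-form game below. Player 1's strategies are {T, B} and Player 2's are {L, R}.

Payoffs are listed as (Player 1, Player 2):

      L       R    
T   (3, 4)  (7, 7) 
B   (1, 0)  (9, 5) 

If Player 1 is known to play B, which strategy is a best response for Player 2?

R

Against B, Player 2 earns 0 from L and 5 from R.
So R is the best response.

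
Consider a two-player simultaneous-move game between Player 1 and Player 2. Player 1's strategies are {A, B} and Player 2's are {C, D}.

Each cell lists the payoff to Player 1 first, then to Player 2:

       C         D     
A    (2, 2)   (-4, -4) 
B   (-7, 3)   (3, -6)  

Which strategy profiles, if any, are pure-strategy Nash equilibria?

(A, C): Player 1 gets 2 ≥ -7 from B, and Player 2 gets 2 ≥ -4 from D — Nash equilibrium.
(A, D): Player 1 prefers B (3 > -4); Player 2 prefers C (2 > -4) — not an equilibrium.
(B, C): Player 1 prefers A (2 > -7) — not an equilibrium.
(B, D): Player 2 prefers C (3 > -6) — not an equilibrium.

(A, C)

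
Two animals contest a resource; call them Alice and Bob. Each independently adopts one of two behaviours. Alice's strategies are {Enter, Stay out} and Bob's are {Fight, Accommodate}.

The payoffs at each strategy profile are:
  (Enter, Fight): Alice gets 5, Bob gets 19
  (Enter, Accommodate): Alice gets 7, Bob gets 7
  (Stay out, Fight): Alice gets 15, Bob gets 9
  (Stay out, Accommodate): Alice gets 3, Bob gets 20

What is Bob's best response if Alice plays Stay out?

Accommodate

Against Stay out, Bob earns 9 from Fight and 20 from Accommodate.
So Accommodate is the best response.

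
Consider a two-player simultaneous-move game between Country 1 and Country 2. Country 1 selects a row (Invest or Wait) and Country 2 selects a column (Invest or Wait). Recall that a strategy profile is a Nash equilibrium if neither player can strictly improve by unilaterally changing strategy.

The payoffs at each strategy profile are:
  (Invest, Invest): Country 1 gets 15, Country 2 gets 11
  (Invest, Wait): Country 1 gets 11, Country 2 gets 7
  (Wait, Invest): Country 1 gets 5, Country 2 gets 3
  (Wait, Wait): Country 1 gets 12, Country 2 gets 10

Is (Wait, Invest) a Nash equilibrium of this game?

No

At (Wait, Invest), Country 1 earns 5; switching to Invest would give 15, so Country 1 would deviate.
Country 2 earns 3; switching to Wait would give 10, so Country 2 would deviate.
Since at least one player can profitably deviate, this is not a Nash equilibrium.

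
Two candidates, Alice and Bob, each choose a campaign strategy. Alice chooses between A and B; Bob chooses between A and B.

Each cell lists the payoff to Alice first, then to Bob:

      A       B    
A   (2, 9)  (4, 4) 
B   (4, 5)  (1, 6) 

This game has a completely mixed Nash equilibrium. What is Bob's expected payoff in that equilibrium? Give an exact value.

First find p, the probability Alice plays A, from Bob's indifference between A and B: 9p + 5(1−p) = 4p + 6(1−p), giving p = 1/6.
Since Bob is indifferent in equilibrium, Bob's expected payoff equals the payoff from either column against (1/6, 5/6). Using A: 9(1/6) + 5(5/6) = 17/3.

17/3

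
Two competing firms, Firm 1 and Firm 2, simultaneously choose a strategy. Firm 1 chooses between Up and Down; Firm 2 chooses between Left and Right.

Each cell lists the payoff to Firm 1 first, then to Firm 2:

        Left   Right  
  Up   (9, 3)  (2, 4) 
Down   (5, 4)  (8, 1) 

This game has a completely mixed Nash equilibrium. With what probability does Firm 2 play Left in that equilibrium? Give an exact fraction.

Let c be the probability that Firm 2 plays Left. In a completely mixed equilibrium, Firm 1 must be indifferent between Up and Down.
Firm 1's expected payoff from Up is 9c + 2(1−c); from Down it is 5c + 8(1−c).
Setting these equal: 7c + 2 = −3c + 8, so c = 3/5.

3/5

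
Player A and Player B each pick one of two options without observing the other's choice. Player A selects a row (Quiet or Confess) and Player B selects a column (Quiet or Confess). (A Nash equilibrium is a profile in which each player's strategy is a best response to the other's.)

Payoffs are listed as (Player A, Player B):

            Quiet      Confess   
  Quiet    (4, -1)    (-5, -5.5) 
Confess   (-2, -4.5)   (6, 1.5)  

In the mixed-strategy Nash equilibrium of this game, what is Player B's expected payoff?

-5/2

First find p, the probability Player A plays Quiet, from Player B's indifference between Quiet and Confess: −p − 4.5(1−p) = −5.5p + 1.5(1−p), giving p = 4/7.
Since Player B is indifferent in equilibrium, Player B's expected payoff equals the payoff from either column against (4/7, 3/7). Using Quiet: −(4/7) − 4.5(3/7) = -5/2.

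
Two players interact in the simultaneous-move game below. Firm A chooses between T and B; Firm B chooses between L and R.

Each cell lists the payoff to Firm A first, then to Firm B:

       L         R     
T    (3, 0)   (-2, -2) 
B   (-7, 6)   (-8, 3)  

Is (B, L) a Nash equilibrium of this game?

No

At (B, L), Firm A earns -7; switching to T would give 3, so Firm A would deviate.
Firm B earns 6; switching to R would give 3, so Firm B has no profitable deviation.
Since at least one player can profitably deviate, this is not a Nash equilibrium.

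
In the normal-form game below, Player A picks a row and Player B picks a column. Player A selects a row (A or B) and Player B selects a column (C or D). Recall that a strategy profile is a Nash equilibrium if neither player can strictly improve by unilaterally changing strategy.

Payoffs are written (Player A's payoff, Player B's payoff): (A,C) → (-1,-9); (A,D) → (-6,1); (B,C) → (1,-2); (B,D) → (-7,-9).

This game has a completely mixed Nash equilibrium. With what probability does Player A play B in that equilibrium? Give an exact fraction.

Let x be the probability that Player A plays A. In a completely mixed equilibrium, Player B must be indifferent between C and D.
Player B's expected payoff from C is −9x − 2(1−x); from D it is x − 9(1−x).
Setting these equal: −7x − 2 = 10x − 9, so x = 7/17.
Therefore Player A plays B with probability 1 − 7/17 = 10/17.

10/17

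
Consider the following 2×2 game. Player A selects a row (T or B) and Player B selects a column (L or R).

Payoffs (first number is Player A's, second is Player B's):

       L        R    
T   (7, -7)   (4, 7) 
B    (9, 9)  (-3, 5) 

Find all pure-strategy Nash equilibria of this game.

(T, L): Player A prefers B (9 > 7); Player B prefers R (7 > -7) — not an equilibrium.
(T, R): Player A gets 4 ≥ -3 from B, and Player B gets 7 ≥ -7 from L — Nash equilibrium.
(B, L): Player A gets 9 ≥ 7 from T, and Player B gets 9 ≥ 5 from R — Nash equilibrium.
(B, R): Player A prefers T (4 > -3); Player B prefers L (9 > 5) — not an equilibrium.

(T, R) and (B, L)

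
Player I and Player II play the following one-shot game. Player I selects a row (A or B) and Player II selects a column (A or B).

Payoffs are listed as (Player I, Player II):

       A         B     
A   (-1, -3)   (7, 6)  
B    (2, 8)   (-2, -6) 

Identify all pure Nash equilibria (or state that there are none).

(A, B) and (B, A)

(A, A): Player I prefers B (2 > -1); Player II prefers B (6 > -3) — not an equilibrium.
(A, B): Player I gets 7 ≥ -2 from B, and Player II gets 6 ≥ -3 from A — Nash equilibrium.
(B, A): Player I gets 2 ≥ -1 from A, and Player II gets 8 ≥ -6 from B — Nash equilibrium.
(B, B): Player I prefers A (7 > -2); Player II prefers A (8 > -6) — not an equilibrium.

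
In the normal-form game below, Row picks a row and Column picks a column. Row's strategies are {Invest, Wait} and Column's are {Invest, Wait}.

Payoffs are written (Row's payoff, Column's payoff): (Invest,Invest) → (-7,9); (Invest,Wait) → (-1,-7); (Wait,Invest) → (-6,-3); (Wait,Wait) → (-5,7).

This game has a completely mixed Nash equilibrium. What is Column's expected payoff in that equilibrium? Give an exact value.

First find x, the probability Row plays Invest, from Column's indifference between Invest and Wait: 9x − 3(1−x) = −7x + 7(1−x), giving x = 5/13.
Since Column is indifferent in equilibrium, Column's expected payoff equals the payoff from either column against (5/13, 8/13). Using Invest: 9(5/13) − 3(8/13) = 21/13.

21/13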